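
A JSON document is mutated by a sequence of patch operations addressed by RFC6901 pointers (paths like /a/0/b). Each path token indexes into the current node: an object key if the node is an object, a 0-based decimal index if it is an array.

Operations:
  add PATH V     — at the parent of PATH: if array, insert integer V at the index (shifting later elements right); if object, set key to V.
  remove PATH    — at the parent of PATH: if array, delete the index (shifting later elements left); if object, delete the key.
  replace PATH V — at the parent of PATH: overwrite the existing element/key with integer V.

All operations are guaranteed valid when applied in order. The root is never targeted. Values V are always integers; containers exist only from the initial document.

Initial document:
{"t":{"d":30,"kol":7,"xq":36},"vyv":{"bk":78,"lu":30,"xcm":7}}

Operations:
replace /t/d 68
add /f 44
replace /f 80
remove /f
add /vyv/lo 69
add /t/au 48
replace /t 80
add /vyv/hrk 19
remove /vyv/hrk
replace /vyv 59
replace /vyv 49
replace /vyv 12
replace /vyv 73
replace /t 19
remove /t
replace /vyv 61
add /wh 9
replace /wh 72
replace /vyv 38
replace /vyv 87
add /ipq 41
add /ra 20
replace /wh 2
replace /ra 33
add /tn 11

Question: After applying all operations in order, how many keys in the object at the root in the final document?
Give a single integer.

Answer: 5

Derivation:
After op 1 (replace /t/d 68): {"t":{"d":68,"kol":7,"xq":36},"vyv":{"bk":78,"lu":30,"xcm":7}}
After op 2 (add /f 44): {"f":44,"t":{"d":68,"kol":7,"xq":36},"vyv":{"bk":78,"lu":30,"xcm":7}}
After op 3 (replace /f 80): {"f":80,"t":{"d":68,"kol":7,"xq":36},"vyv":{"bk":78,"lu":30,"xcm":7}}
After op 4 (remove /f): {"t":{"d":68,"kol":7,"xq":36},"vyv":{"bk":78,"lu":30,"xcm":7}}
After op 5 (add /vyv/lo 69): {"t":{"d":68,"kol":7,"xq":36},"vyv":{"bk":78,"lo":69,"lu":30,"xcm":7}}
After op 6 (add /t/au 48): {"t":{"au":48,"d":68,"kol":7,"xq":36},"vyv":{"bk":78,"lo":69,"lu":30,"xcm":7}}
After op 7 (replace /t 80): {"t":80,"vyv":{"bk":78,"lo":69,"lu":30,"xcm":7}}
After op 8 (add /vyv/hrk 19): {"t":80,"vyv":{"bk":78,"hrk":19,"lo":69,"lu":30,"xcm":7}}
After op 9 (remove /vyv/hrk): {"t":80,"vyv":{"bk":78,"lo":69,"lu":30,"xcm":7}}
After op 10 (replace /vyv 59): {"t":80,"vyv":59}
After op 11 (replace /vyv 49): {"t":80,"vyv":49}
After op 12 (replace /vyv 12): {"t":80,"vyv":12}
After op 13 (replace /vyv 73): {"t":80,"vyv":73}
After op 14 (replace /t 19): {"t":19,"vyv":73}
After op 15 (remove /t): {"vyv":73}
After op 16 (replace /vyv 61): {"vyv":61}
After op 17 (add /wh 9): {"vyv":61,"wh":9}
After op 18 (replace /wh 72): {"vyv":61,"wh":72}
After op 19 (replace /vyv 38): {"vyv":38,"wh":72}
After op 20 (replace /vyv 87): {"vyv":87,"wh":72}
After op 21 (add /ipq 41): {"ipq":41,"vyv":87,"wh":72}
After op 22 (add /ra 20): {"ipq":41,"ra":20,"vyv":87,"wh":72}
After op 23 (replace /wh 2): {"ipq":41,"ra":20,"vyv":87,"wh":2}
After op 24 (replace /ra 33): {"ipq":41,"ra":33,"vyv":87,"wh":2}
After op 25 (add /tn 11): {"ipq":41,"ra":33,"tn":11,"vyv":87,"wh":2}
Size at the root: 5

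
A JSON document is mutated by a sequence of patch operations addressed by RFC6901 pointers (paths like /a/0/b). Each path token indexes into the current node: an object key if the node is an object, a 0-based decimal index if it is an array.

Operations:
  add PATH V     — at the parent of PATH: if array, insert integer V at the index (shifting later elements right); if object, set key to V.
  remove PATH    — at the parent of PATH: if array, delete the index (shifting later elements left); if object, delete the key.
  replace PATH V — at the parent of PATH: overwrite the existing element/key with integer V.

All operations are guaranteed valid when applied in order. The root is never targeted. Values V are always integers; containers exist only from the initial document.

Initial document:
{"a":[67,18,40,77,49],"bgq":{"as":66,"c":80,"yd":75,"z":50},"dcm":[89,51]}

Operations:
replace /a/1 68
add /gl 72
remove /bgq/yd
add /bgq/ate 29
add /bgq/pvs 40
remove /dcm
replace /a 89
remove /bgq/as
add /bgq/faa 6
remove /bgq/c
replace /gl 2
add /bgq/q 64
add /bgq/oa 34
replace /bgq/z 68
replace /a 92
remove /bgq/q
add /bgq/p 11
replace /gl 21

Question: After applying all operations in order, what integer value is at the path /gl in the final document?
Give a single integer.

Answer: 21

Derivation:
After op 1 (replace /a/1 68): {"a":[67,68,40,77,49],"bgq":{"as":66,"c":80,"yd":75,"z":50},"dcm":[89,51]}
After op 2 (add /gl 72): {"a":[67,68,40,77,49],"bgq":{"as":66,"c":80,"yd":75,"z":50},"dcm":[89,51],"gl":72}
After op 3 (remove /bgq/yd): {"a":[67,68,40,77,49],"bgq":{"as":66,"c":80,"z":50},"dcm":[89,51],"gl":72}
After op 4 (add /bgq/ate 29): {"a":[67,68,40,77,49],"bgq":{"as":66,"ate":29,"c":80,"z":50},"dcm":[89,51],"gl":72}
After op 5 (add /bgq/pvs 40): {"a":[67,68,40,77,49],"bgq":{"as":66,"ate":29,"c":80,"pvs":40,"z":50},"dcm":[89,51],"gl":72}
After op 6 (remove /dcm): {"a":[67,68,40,77,49],"bgq":{"as":66,"ate":29,"c":80,"pvs":40,"z":50},"gl":72}
After op 7 (replace /a 89): {"a":89,"bgq":{"as":66,"ate":29,"c":80,"pvs":40,"z":50},"gl":72}
After op 8 (remove /bgq/as): {"a":89,"bgq":{"ate":29,"c":80,"pvs":40,"z":50},"gl":72}
After op 9 (add /bgq/faa 6): {"a":89,"bgq":{"ate":29,"c":80,"faa":6,"pvs":40,"z":50},"gl":72}
After op 10 (remove /bgq/c): {"a":89,"bgq":{"ate":29,"faa":6,"pvs":40,"z":50},"gl":72}
After op 11 (replace /gl 2): {"a":89,"bgq":{"ate":29,"faa":6,"pvs":40,"z":50},"gl":2}
After op 12 (add /bgq/q 64): {"a":89,"bgq":{"ate":29,"faa":6,"pvs":40,"q":64,"z":50},"gl":2}
After op 13 (add /bgq/oa 34): {"a":89,"bgq":{"ate":29,"faa":6,"oa":34,"pvs":40,"q":64,"z":50},"gl":2}
After op 14 (replace /bgq/z 68): {"a":89,"bgq":{"ate":29,"faa":6,"oa":34,"pvs":40,"q":64,"z":68},"gl":2}
After op 15 (replace /a 92): {"a":92,"bgq":{"ate":29,"faa":6,"oa":34,"pvs":40,"q":64,"z":68},"gl":2}
After op 16 (remove /bgq/q): {"a":92,"bgq":{"ate":29,"faa":6,"oa":34,"pvs":40,"z":68},"gl":2}
After op 17 (add /bgq/p 11): {"a":92,"bgq":{"ate":29,"faa":6,"oa":34,"p":11,"pvs":40,"z":68},"gl":2}
After op 18 (replace /gl 21): {"a":92,"bgq":{"ate":29,"faa":6,"oa":34,"p":11,"pvs":40,"z":68},"gl":21}
Value at /gl: 21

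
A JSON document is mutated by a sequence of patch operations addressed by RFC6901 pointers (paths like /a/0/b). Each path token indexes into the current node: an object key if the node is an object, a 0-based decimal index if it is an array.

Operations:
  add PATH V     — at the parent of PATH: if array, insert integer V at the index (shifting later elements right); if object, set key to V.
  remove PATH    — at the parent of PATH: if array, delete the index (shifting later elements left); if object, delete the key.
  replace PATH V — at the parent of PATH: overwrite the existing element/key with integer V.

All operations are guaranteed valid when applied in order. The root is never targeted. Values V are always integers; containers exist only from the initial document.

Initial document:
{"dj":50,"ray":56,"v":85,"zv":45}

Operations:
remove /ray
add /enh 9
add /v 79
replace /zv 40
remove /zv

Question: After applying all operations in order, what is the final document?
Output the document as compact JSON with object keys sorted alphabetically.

After op 1 (remove /ray): {"dj":50,"v":85,"zv":45}
After op 2 (add /enh 9): {"dj":50,"enh":9,"v":85,"zv":45}
After op 3 (add /v 79): {"dj":50,"enh":9,"v":79,"zv":45}
After op 4 (replace /zv 40): {"dj":50,"enh":9,"v":79,"zv":40}
After op 5 (remove /zv): {"dj":50,"enh":9,"v":79}

Answer: {"dj":50,"enh":9,"v":79}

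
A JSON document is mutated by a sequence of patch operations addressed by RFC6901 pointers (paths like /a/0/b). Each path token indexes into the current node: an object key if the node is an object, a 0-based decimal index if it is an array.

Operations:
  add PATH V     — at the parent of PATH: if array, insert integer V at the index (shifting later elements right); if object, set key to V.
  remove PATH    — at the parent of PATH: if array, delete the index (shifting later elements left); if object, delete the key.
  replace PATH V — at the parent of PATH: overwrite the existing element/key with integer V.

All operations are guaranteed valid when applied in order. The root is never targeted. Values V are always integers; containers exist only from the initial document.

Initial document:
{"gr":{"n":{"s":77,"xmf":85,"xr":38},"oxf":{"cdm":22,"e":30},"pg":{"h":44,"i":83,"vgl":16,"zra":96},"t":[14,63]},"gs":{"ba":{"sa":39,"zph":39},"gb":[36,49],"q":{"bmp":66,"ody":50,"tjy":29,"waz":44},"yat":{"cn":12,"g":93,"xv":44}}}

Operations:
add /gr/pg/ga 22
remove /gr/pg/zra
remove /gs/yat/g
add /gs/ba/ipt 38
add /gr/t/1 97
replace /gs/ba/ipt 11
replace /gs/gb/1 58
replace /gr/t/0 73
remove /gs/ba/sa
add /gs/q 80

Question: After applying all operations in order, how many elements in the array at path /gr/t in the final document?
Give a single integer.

Answer: 3

Derivation:
After op 1 (add /gr/pg/ga 22): {"gr":{"n":{"s":77,"xmf":85,"xr":38},"oxf":{"cdm":22,"e":30},"pg":{"ga":22,"h":44,"i":83,"vgl":16,"zra":96},"t":[14,63]},"gs":{"ba":{"sa":39,"zph":39},"gb":[36,49],"q":{"bmp":66,"ody":50,"tjy":29,"waz":44},"yat":{"cn":12,"g":93,"xv":44}}}
After op 2 (remove /gr/pg/zra): {"gr":{"n":{"s":77,"xmf":85,"xr":38},"oxf":{"cdm":22,"e":30},"pg":{"ga":22,"h":44,"i":83,"vgl":16},"t":[14,63]},"gs":{"ba":{"sa":39,"zph":39},"gb":[36,49],"q":{"bmp":66,"ody":50,"tjy":29,"waz":44},"yat":{"cn":12,"g":93,"xv":44}}}
After op 3 (remove /gs/yat/g): {"gr":{"n":{"s":77,"xmf":85,"xr":38},"oxf":{"cdm":22,"e":30},"pg":{"ga":22,"h":44,"i":83,"vgl":16},"t":[14,63]},"gs":{"ba":{"sa":39,"zph":39},"gb":[36,49],"q":{"bmp":66,"ody":50,"tjy":29,"waz":44},"yat":{"cn":12,"xv":44}}}
After op 4 (add /gs/ba/ipt 38): {"gr":{"n":{"s":77,"xmf":85,"xr":38},"oxf":{"cdm":22,"e":30},"pg":{"ga":22,"h":44,"i":83,"vgl":16},"t":[14,63]},"gs":{"ba":{"ipt":38,"sa":39,"zph":39},"gb":[36,49],"q":{"bmp":66,"ody":50,"tjy":29,"waz":44},"yat":{"cn":12,"xv":44}}}
After op 5 (add /gr/t/1 97): {"gr":{"n":{"s":77,"xmf":85,"xr":38},"oxf":{"cdm":22,"e":30},"pg":{"ga":22,"h":44,"i":83,"vgl":16},"t":[14,97,63]},"gs":{"ba":{"ipt":38,"sa":39,"zph":39},"gb":[36,49],"q":{"bmp":66,"ody":50,"tjy":29,"waz":44},"yat":{"cn":12,"xv":44}}}
After op 6 (replace /gs/ba/ipt 11): {"gr":{"n":{"s":77,"xmf":85,"xr":38},"oxf":{"cdm":22,"e":30},"pg":{"ga":22,"h":44,"i":83,"vgl":16},"t":[14,97,63]},"gs":{"ba":{"ipt":11,"sa":39,"zph":39},"gb":[36,49],"q":{"bmp":66,"ody":50,"tjy":29,"waz":44},"yat":{"cn":12,"xv":44}}}
After op 7 (replace /gs/gb/1 58): {"gr":{"n":{"s":77,"xmf":85,"xr":38},"oxf":{"cdm":22,"e":30},"pg":{"ga":22,"h":44,"i":83,"vgl":16},"t":[14,97,63]},"gs":{"ba":{"ipt":11,"sa":39,"zph":39},"gb":[36,58],"q":{"bmp":66,"ody":50,"tjy":29,"waz":44},"yat":{"cn":12,"xv":44}}}
After op 8 (replace /gr/t/0 73): {"gr":{"n":{"s":77,"xmf":85,"xr":38},"oxf":{"cdm":22,"e":30},"pg":{"ga":22,"h":44,"i":83,"vgl":16},"t":[73,97,63]},"gs":{"ba":{"ipt":11,"sa":39,"zph":39},"gb":[36,58],"q":{"bmp":66,"ody":50,"tjy":29,"waz":44},"yat":{"cn":12,"xv":44}}}
After op 9 (remove /gs/ba/sa): {"gr":{"n":{"s":77,"xmf":85,"xr":38},"oxf":{"cdm":22,"e":30},"pg":{"ga":22,"h":44,"i":83,"vgl":16},"t":[73,97,63]},"gs":{"ba":{"ipt":11,"zph":39},"gb":[36,58],"q":{"bmp":66,"ody":50,"tjy":29,"waz":44},"yat":{"cn":12,"xv":44}}}
After op 10 (add /gs/q 80): {"gr":{"n":{"s":77,"xmf":85,"xr":38},"oxf":{"cdm":22,"e":30},"pg":{"ga":22,"h":44,"i":83,"vgl":16},"t":[73,97,63]},"gs":{"ba":{"ipt":11,"zph":39},"gb":[36,58],"q":80,"yat":{"cn":12,"xv":44}}}
Size at path /gr/t: 3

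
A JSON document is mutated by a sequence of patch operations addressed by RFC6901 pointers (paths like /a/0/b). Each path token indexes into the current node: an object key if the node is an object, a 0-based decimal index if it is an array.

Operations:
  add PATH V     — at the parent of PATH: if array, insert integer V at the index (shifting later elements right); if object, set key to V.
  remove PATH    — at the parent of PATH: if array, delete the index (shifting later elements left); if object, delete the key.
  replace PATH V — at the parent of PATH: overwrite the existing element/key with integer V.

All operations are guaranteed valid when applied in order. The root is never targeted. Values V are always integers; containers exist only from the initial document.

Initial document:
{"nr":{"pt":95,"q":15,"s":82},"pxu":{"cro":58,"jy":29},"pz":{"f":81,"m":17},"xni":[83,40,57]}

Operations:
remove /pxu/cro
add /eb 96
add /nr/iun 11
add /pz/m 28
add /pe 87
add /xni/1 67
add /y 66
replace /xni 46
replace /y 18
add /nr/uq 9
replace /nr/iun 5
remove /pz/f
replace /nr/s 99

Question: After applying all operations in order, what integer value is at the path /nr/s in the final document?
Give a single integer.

After op 1 (remove /pxu/cro): {"nr":{"pt":95,"q":15,"s":82},"pxu":{"jy":29},"pz":{"f":81,"m":17},"xni":[83,40,57]}
After op 2 (add /eb 96): {"eb":96,"nr":{"pt":95,"q":15,"s":82},"pxu":{"jy":29},"pz":{"f":81,"m":17},"xni":[83,40,57]}
After op 3 (add /nr/iun 11): {"eb":96,"nr":{"iun":11,"pt":95,"q":15,"s":82},"pxu":{"jy":29},"pz":{"f":81,"m":17},"xni":[83,40,57]}
After op 4 (add /pz/m 28): {"eb":96,"nr":{"iun":11,"pt":95,"q":15,"s":82},"pxu":{"jy":29},"pz":{"f":81,"m":28},"xni":[83,40,57]}
After op 5 (add /pe 87): {"eb":96,"nr":{"iun":11,"pt":95,"q":15,"s":82},"pe":87,"pxu":{"jy":29},"pz":{"f":81,"m":28},"xni":[83,40,57]}
After op 6 (add /xni/1 67): {"eb":96,"nr":{"iun":11,"pt":95,"q":15,"s":82},"pe":87,"pxu":{"jy":29},"pz":{"f":81,"m":28},"xni":[83,67,40,57]}
After op 7 (add /y 66): {"eb":96,"nr":{"iun":11,"pt":95,"q":15,"s":82},"pe":87,"pxu":{"jy":29},"pz":{"f":81,"m":28},"xni":[83,67,40,57],"y":66}
After op 8 (replace /xni 46): {"eb":96,"nr":{"iun":11,"pt":95,"q":15,"s":82},"pe":87,"pxu":{"jy":29},"pz":{"f":81,"m":28},"xni":46,"y":66}
After op 9 (replace /y 18): {"eb":96,"nr":{"iun":11,"pt":95,"q":15,"s":82},"pe":87,"pxu":{"jy":29},"pz":{"f":81,"m":28},"xni":46,"y":18}
After op 10 (add /nr/uq 9): {"eb":96,"nr":{"iun":11,"pt":95,"q":15,"s":82,"uq":9},"pe":87,"pxu":{"jy":29},"pz":{"f":81,"m":28},"xni":46,"y":18}
After op 11 (replace /nr/iun 5): {"eb":96,"nr":{"iun":5,"pt":95,"q":15,"s":82,"uq":9},"pe":87,"pxu":{"jy":29},"pz":{"f":81,"m":28},"xni":46,"y":18}
After op 12 (remove /pz/f): {"eb":96,"nr":{"iun":5,"pt":95,"q":15,"s":82,"uq":9},"pe":87,"pxu":{"jy":29},"pz":{"m":28},"xni":46,"y":18}
After op 13 (replace /nr/s 99): {"eb":96,"nr":{"iun":5,"pt":95,"q":15,"s":99,"uq":9},"pe":87,"pxu":{"jy":29},"pz":{"m":28},"xni":46,"y":18}
Value at /nr/s: 99

Answer: 99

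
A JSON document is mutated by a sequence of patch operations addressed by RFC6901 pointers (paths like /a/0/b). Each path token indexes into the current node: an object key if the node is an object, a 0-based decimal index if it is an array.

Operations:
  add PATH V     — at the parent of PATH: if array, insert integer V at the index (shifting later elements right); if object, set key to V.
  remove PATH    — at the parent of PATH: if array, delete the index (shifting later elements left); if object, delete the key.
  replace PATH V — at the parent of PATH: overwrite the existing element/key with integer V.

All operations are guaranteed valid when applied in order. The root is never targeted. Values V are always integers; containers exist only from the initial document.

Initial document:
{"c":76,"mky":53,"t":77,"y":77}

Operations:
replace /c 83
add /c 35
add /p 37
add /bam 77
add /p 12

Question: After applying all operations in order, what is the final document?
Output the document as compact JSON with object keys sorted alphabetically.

Answer: {"bam":77,"c":35,"mky":53,"p":12,"t":77,"y":77}

Derivation:
After op 1 (replace /c 83): {"c":83,"mky":53,"t":77,"y":77}
After op 2 (add /c 35): {"c":35,"mky":53,"t":77,"y":77}
After op 3 (add /p 37): {"c":35,"mky":53,"p":37,"t":77,"y":77}
After op 4 (add /bam 77): {"bam":77,"c":35,"mky":53,"p":37,"t":77,"y":77}
After op 5 (add /p 12): {"bam":77,"c":35,"mky":53,"p":12,"t":77,"y":77}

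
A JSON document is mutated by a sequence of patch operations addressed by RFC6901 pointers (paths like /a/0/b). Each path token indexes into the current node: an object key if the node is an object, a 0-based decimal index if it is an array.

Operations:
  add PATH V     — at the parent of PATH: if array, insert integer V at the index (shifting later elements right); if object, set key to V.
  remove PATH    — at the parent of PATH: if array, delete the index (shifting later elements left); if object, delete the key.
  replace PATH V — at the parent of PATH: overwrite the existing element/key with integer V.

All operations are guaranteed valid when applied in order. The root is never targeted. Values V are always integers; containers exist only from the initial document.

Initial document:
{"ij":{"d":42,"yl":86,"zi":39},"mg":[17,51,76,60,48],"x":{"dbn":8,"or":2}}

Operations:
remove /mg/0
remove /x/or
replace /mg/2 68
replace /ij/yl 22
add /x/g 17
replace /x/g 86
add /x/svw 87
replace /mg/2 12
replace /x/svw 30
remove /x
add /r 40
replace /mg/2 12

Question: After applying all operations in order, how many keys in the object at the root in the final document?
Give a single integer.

After op 1 (remove /mg/0): {"ij":{"d":42,"yl":86,"zi":39},"mg":[51,76,60,48],"x":{"dbn":8,"or":2}}
After op 2 (remove /x/or): {"ij":{"d":42,"yl":86,"zi":39},"mg":[51,76,60,48],"x":{"dbn":8}}
After op 3 (replace /mg/2 68): {"ij":{"d":42,"yl":86,"zi":39},"mg":[51,76,68,48],"x":{"dbn":8}}
After op 4 (replace /ij/yl 22): {"ij":{"d":42,"yl":22,"zi":39},"mg":[51,76,68,48],"x":{"dbn":8}}
After op 5 (add /x/g 17): {"ij":{"d":42,"yl":22,"zi":39},"mg":[51,76,68,48],"x":{"dbn":8,"g":17}}
After op 6 (replace /x/g 86): {"ij":{"d":42,"yl":22,"zi":39},"mg":[51,76,68,48],"x":{"dbn":8,"g":86}}
After op 7 (add /x/svw 87): {"ij":{"d":42,"yl":22,"zi":39},"mg":[51,76,68,48],"x":{"dbn":8,"g":86,"svw":87}}
After op 8 (replace /mg/2 12): {"ij":{"d":42,"yl":22,"zi":39},"mg":[51,76,12,48],"x":{"dbn":8,"g":86,"svw":87}}
After op 9 (replace /x/svw 30): {"ij":{"d":42,"yl":22,"zi":39},"mg":[51,76,12,48],"x":{"dbn":8,"g":86,"svw":30}}
After op 10 (remove /x): {"ij":{"d":42,"yl":22,"zi":39},"mg":[51,76,12,48]}
After op 11 (add /r 40): {"ij":{"d":42,"yl":22,"zi":39},"mg":[51,76,12,48],"r":40}
After op 12 (replace /mg/2 12): {"ij":{"d":42,"yl":22,"zi":39},"mg":[51,76,12,48],"r":40}
Size at the root: 3

Answer: 3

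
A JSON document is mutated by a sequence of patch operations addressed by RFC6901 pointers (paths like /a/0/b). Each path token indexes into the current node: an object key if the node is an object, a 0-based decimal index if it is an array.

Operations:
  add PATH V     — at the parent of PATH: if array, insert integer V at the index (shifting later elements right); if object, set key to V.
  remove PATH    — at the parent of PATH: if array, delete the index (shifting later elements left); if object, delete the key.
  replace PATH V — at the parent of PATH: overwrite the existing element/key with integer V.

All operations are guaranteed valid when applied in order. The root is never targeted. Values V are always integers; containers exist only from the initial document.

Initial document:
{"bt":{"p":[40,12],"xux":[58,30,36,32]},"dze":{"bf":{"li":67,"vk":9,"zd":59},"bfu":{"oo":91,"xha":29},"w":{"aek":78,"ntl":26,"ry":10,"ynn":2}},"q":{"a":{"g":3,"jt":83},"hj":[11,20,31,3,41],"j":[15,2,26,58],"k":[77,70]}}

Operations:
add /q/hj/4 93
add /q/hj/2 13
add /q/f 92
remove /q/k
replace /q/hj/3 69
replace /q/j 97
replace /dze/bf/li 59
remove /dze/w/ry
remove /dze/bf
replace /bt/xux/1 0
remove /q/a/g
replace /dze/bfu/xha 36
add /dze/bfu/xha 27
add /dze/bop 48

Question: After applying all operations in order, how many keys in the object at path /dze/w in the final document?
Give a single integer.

Answer: 3

Derivation:
After op 1 (add /q/hj/4 93): {"bt":{"p":[40,12],"xux":[58,30,36,32]},"dze":{"bf":{"li":67,"vk":9,"zd":59},"bfu":{"oo":91,"xha":29},"w":{"aek":78,"ntl":26,"ry":10,"ynn":2}},"q":{"a":{"g":3,"jt":83},"hj":[11,20,31,3,93,41],"j":[15,2,26,58],"k":[77,70]}}
After op 2 (add /q/hj/2 13): {"bt":{"p":[40,12],"xux":[58,30,36,32]},"dze":{"bf":{"li":67,"vk":9,"zd":59},"bfu":{"oo":91,"xha":29},"w":{"aek":78,"ntl":26,"ry":10,"ynn":2}},"q":{"a":{"g":3,"jt":83},"hj":[11,20,13,31,3,93,41],"j":[15,2,26,58],"k":[77,70]}}
After op 3 (add /q/f 92): {"bt":{"p":[40,12],"xux":[58,30,36,32]},"dze":{"bf":{"li":67,"vk":9,"zd":59},"bfu":{"oo":91,"xha":29},"w":{"aek":78,"ntl":26,"ry":10,"ynn":2}},"q":{"a":{"g":3,"jt":83},"f":92,"hj":[11,20,13,31,3,93,41],"j":[15,2,26,58],"k":[77,70]}}
After op 4 (remove /q/k): {"bt":{"p":[40,12],"xux":[58,30,36,32]},"dze":{"bf":{"li":67,"vk":9,"zd":59},"bfu":{"oo":91,"xha":29},"w":{"aek":78,"ntl":26,"ry":10,"ynn":2}},"q":{"a":{"g":3,"jt":83},"f":92,"hj":[11,20,13,31,3,93,41],"j":[15,2,26,58]}}
After op 5 (replace /q/hj/3 69): {"bt":{"p":[40,12],"xux":[58,30,36,32]},"dze":{"bf":{"li":67,"vk":9,"zd":59},"bfu":{"oo":91,"xha":29},"w":{"aek":78,"ntl":26,"ry":10,"ynn":2}},"q":{"a":{"g":3,"jt":83},"f":92,"hj":[11,20,13,69,3,93,41],"j":[15,2,26,58]}}
After op 6 (replace /q/j 97): {"bt":{"p":[40,12],"xux":[58,30,36,32]},"dze":{"bf":{"li":67,"vk":9,"zd":59},"bfu":{"oo":91,"xha":29},"w":{"aek":78,"ntl":26,"ry":10,"ynn":2}},"q":{"a":{"g":3,"jt":83},"f":92,"hj":[11,20,13,69,3,93,41],"j":97}}
After op 7 (replace /dze/bf/li 59): {"bt":{"p":[40,12],"xux":[58,30,36,32]},"dze":{"bf":{"li":59,"vk":9,"zd":59},"bfu":{"oo":91,"xha":29},"w":{"aek":78,"ntl":26,"ry":10,"ynn":2}},"q":{"a":{"g":3,"jt":83},"f":92,"hj":[11,20,13,69,3,93,41],"j":97}}
After op 8 (remove /dze/w/ry): {"bt":{"p":[40,12],"xux":[58,30,36,32]},"dze":{"bf":{"li":59,"vk":9,"zd":59},"bfu":{"oo":91,"xha":29},"w":{"aek":78,"ntl":26,"ynn":2}},"q":{"a":{"g":3,"jt":83},"f":92,"hj":[11,20,13,69,3,93,41],"j":97}}
After op 9 (remove /dze/bf): {"bt":{"p":[40,12],"xux":[58,30,36,32]},"dze":{"bfu":{"oo":91,"xha":29},"w":{"aek":78,"ntl":26,"ynn":2}},"q":{"a":{"g":3,"jt":83},"f":92,"hj":[11,20,13,69,3,93,41],"j":97}}
After op 10 (replace /bt/xux/1 0): {"bt":{"p":[40,12],"xux":[58,0,36,32]},"dze":{"bfu":{"oo":91,"xha":29},"w":{"aek":78,"ntl":26,"ynn":2}},"q":{"a":{"g":3,"jt":83},"f":92,"hj":[11,20,13,69,3,93,41],"j":97}}
After op 11 (remove /q/a/g): {"bt":{"p":[40,12],"xux":[58,0,36,32]},"dze":{"bfu":{"oo":91,"xha":29},"w":{"aek":78,"ntl":26,"ynn":2}},"q":{"a":{"jt":83},"f":92,"hj":[11,20,13,69,3,93,41],"j":97}}
After op 12 (replace /dze/bfu/xha 36): {"bt":{"p":[40,12],"xux":[58,0,36,32]},"dze":{"bfu":{"oo":91,"xha":36},"w":{"aek":78,"ntl":26,"ynn":2}},"q":{"a":{"jt":83},"f":92,"hj":[11,20,13,69,3,93,41],"j":97}}
After op 13 (add /dze/bfu/xha 27): {"bt":{"p":[40,12],"xux":[58,0,36,32]},"dze":{"bfu":{"oo":91,"xha":27},"w":{"aek":78,"ntl":26,"ynn":2}},"q":{"a":{"jt":83},"f":92,"hj":[11,20,13,69,3,93,41],"j":97}}
After op 14 (add /dze/bop 48): {"bt":{"p":[40,12],"xux":[58,0,36,32]},"dze":{"bfu":{"oo":91,"xha":27},"bop":48,"w":{"aek":78,"ntl":26,"ynn":2}},"q":{"a":{"jt":83},"f":92,"hj":[11,20,13,69,3,93,41],"j":97}}
Size at path /dze/w: 3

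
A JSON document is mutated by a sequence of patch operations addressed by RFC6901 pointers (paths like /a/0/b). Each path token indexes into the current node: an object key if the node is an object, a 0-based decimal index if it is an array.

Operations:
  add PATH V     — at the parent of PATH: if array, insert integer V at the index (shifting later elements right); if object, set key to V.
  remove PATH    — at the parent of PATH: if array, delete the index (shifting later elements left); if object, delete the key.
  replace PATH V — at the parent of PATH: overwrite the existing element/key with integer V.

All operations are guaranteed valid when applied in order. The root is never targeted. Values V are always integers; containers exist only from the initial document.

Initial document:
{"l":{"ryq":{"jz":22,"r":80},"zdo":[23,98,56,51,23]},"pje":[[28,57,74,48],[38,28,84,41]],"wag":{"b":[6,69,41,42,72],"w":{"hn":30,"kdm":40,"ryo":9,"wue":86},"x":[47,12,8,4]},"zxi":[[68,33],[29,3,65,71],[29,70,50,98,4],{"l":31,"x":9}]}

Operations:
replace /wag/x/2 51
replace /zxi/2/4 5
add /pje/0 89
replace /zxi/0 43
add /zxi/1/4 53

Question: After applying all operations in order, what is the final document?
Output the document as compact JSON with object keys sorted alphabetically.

After op 1 (replace /wag/x/2 51): {"l":{"ryq":{"jz":22,"r":80},"zdo":[23,98,56,51,23]},"pje":[[28,57,74,48],[38,28,84,41]],"wag":{"b":[6,69,41,42,72],"w":{"hn":30,"kdm":40,"ryo":9,"wue":86},"x":[47,12,51,4]},"zxi":[[68,33],[29,3,65,71],[29,70,50,98,4],{"l":31,"x":9}]}
After op 2 (replace /zxi/2/4 5): {"l":{"ryq":{"jz":22,"r":80},"zdo":[23,98,56,51,23]},"pje":[[28,57,74,48],[38,28,84,41]],"wag":{"b":[6,69,41,42,72],"w":{"hn":30,"kdm":40,"ryo":9,"wue":86},"x":[47,12,51,4]},"zxi":[[68,33],[29,3,65,71],[29,70,50,98,5],{"l":31,"x":9}]}
After op 3 (add /pje/0 89): {"l":{"ryq":{"jz":22,"r":80},"zdo":[23,98,56,51,23]},"pje":[89,[28,57,74,48],[38,28,84,41]],"wag":{"b":[6,69,41,42,72],"w":{"hn":30,"kdm":40,"ryo":9,"wue":86},"x":[47,12,51,4]},"zxi":[[68,33],[29,3,65,71],[29,70,50,98,5],{"l":31,"x":9}]}
After op 4 (replace /zxi/0 43): {"l":{"ryq":{"jz":22,"r":80},"zdo":[23,98,56,51,23]},"pje":[89,[28,57,74,48],[38,28,84,41]],"wag":{"b":[6,69,41,42,72],"w":{"hn":30,"kdm":40,"ryo":9,"wue":86},"x":[47,12,51,4]},"zxi":[43,[29,3,65,71],[29,70,50,98,5],{"l":31,"x":9}]}
After op 5 (add /zxi/1/4 53): {"l":{"ryq":{"jz":22,"r":80},"zdo":[23,98,56,51,23]},"pje":[89,[28,57,74,48],[38,28,84,41]],"wag":{"b":[6,69,41,42,72],"w":{"hn":30,"kdm":40,"ryo":9,"wue":86},"x":[47,12,51,4]},"zxi":[43,[29,3,65,71,53],[29,70,50,98,5],{"l":31,"x":9}]}

Answer: {"l":{"ryq":{"jz":22,"r":80},"zdo":[23,98,56,51,23]},"pje":[89,[28,57,74,48],[38,28,84,41]],"wag":{"b":[6,69,41,42,72],"w":{"hn":30,"kdm":40,"ryo":9,"wue":86},"x":[47,12,51,4]},"zxi":[43,[29,3,65,71,53],[29,70,50,98,5],{"l":31,"x":9}]}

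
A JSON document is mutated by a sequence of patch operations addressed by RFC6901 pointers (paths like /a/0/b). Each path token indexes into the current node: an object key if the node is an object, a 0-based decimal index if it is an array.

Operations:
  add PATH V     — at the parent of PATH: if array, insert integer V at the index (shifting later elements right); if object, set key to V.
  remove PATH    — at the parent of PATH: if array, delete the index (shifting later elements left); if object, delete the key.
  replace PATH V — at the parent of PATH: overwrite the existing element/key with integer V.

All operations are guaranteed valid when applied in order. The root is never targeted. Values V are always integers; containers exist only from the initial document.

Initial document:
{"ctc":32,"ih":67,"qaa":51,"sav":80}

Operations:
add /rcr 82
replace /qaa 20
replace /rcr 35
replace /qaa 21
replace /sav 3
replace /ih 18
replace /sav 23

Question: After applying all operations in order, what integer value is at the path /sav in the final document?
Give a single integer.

After op 1 (add /rcr 82): {"ctc":32,"ih":67,"qaa":51,"rcr":82,"sav":80}
After op 2 (replace /qaa 20): {"ctc":32,"ih":67,"qaa":20,"rcr":82,"sav":80}
After op 3 (replace /rcr 35): {"ctc":32,"ih":67,"qaa":20,"rcr":35,"sav":80}
After op 4 (replace /qaa 21): {"ctc":32,"ih":67,"qaa":21,"rcr":35,"sav":80}
After op 5 (replace /sav 3): {"ctc":32,"ih":67,"qaa":21,"rcr":35,"sav":3}
After op 6 (replace /ih 18): {"ctc":32,"ih":18,"qaa":21,"rcr":35,"sav":3}
After op 7 (replace /sav 23): {"ctc":32,"ih":18,"qaa":21,"rcr":35,"sav":23}
Value at /sav: 23

Answer: 23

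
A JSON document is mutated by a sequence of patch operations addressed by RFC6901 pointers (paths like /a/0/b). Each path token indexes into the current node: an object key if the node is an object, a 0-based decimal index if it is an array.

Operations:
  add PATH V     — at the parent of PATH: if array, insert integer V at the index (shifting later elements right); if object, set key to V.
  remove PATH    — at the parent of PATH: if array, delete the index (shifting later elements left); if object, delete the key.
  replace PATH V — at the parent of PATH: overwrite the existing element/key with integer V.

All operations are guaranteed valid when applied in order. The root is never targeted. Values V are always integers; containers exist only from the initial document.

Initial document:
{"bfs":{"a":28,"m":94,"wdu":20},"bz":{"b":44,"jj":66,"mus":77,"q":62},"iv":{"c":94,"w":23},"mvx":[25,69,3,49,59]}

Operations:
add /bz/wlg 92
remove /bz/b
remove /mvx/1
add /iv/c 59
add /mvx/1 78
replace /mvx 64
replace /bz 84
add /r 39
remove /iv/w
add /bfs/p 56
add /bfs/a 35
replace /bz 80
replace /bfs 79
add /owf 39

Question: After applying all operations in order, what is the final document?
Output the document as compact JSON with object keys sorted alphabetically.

Answer: {"bfs":79,"bz":80,"iv":{"c":59},"mvx":64,"owf":39,"r":39}

Derivation:
After op 1 (add /bz/wlg 92): {"bfs":{"a":28,"m":94,"wdu":20},"bz":{"b":44,"jj":66,"mus":77,"q":62,"wlg":92},"iv":{"c":94,"w":23},"mvx":[25,69,3,49,59]}
After op 2 (remove /bz/b): {"bfs":{"a":28,"m":94,"wdu":20},"bz":{"jj":66,"mus":77,"q":62,"wlg":92},"iv":{"c":94,"w":23},"mvx":[25,69,3,49,59]}
After op 3 (remove /mvx/1): {"bfs":{"a":28,"m":94,"wdu":20},"bz":{"jj":66,"mus":77,"q":62,"wlg":92},"iv":{"c":94,"w":23},"mvx":[25,3,49,59]}
After op 4 (add /iv/c 59): {"bfs":{"a":28,"m":94,"wdu":20},"bz":{"jj":66,"mus":77,"q":62,"wlg":92},"iv":{"c":59,"w":23},"mvx":[25,3,49,59]}
After op 5 (add /mvx/1 78): {"bfs":{"a":28,"m":94,"wdu":20},"bz":{"jj":66,"mus":77,"q":62,"wlg":92},"iv":{"c":59,"w":23},"mvx":[25,78,3,49,59]}
After op 6 (replace /mvx 64): {"bfs":{"a":28,"m":94,"wdu":20},"bz":{"jj":66,"mus":77,"q":62,"wlg":92},"iv":{"c":59,"w":23},"mvx":64}
After op 7 (replace /bz 84): {"bfs":{"a":28,"m":94,"wdu":20},"bz":84,"iv":{"c":59,"w":23},"mvx":64}
After op 8 (add /r 39): {"bfs":{"a":28,"m":94,"wdu":20},"bz":84,"iv":{"c":59,"w":23},"mvx":64,"r":39}
After op 9 (remove /iv/w): {"bfs":{"a":28,"m":94,"wdu":20},"bz":84,"iv":{"c":59},"mvx":64,"r":39}
After op 10 (add /bfs/p 56): {"bfs":{"a":28,"m":94,"p":56,"wdu":20},"bz":84,"iv":{"c":59},"mvx":64,"r":39}
After op 11 (add /bfs/a 35): {"bfs":{"a":35,"m":94,"p":56,"wdu":20},"bz":84,"iv":{"c":59},"mvx":64,"r":39}
After op 12 (replace /bz 80): {"bfs":{"a":35,"m":94,"p":56,"wdu":20},"bz":80,"iv":{"c":59},"mvx":64,"r":39}
After op 13 (replace /bfs 79): {"bfs":79,"bz":80,"iv":{"c":59},"mvx":64,"r":39}
After op 14 (add /owf 39): {"bfs":79,"bz":80,"iv":{"c":59},"mvx":64,"owf":39,"r":39}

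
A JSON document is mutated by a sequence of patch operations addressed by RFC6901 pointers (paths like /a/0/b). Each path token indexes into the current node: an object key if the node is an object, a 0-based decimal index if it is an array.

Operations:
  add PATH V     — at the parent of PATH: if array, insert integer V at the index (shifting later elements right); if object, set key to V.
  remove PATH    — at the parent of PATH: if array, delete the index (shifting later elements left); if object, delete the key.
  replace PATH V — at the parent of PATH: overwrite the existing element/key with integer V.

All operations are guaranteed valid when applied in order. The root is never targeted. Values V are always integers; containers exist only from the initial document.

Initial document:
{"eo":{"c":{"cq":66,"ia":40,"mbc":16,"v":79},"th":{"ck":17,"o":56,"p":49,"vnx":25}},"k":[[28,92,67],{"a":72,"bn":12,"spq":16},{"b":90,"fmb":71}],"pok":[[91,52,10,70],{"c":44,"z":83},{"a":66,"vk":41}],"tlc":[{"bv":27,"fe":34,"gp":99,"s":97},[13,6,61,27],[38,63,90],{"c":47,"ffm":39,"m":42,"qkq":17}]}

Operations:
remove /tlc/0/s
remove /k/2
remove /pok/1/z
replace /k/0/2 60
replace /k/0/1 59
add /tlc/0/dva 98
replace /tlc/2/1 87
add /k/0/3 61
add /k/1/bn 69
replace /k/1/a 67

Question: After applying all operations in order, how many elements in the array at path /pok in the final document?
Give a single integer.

After op 1 (remove /tlc/0/s): {"eo":{"c":{"cq":66,"ia":40,"mbc":16,"v":79},"th":{"ck":17,"o":56,"p":49,"vnx":25}},"k":[[28,92,67],{"a":72,"bn":12,"spq":16},{"b":90,"fmb":71}],"pok":[[91,52,10,70],{"c":44,"z":83},{"a":66,"vk":41}],"tlc":[{"bv":27,"fe":34,"gp":99},[13,6,61,27],[38,63,90],{"c":47,"ffm":39,"m":42,"qkq":17}]}
After op 2 (remove /k/2): {"eo":{"c":{"cq":66,"ia":40,"mbc":16,"v":79},"th":{"ck":17,"o":56,"p":49,"vnx":25}},"k":[[28,92,67],{"a":72,"bn":12,"spq":16}],"pok":[[91,52,10,70],{"c":44,"z":83},{"a":66,"vk":41}],"tlc":[{"bv":27,"fe":34,"gp":99},[13,6,61,27],[38,63,90],{"c":47,"ffm":39,"m":42,"qkq":17}]}
After op 3 (remove /pok/1/z): {"eo":{"c":{"cq":66,"ia":40,"mbc":16,"v":79},"th":{"ck":17,"o":56,"p":49,"vnx":25}},"k":[[28,92,67],{"a":72,"bn":12,"spq":16}],"pok":[[91,52,10,70],{"c":44},{"a":66,"vk":41}],"tlc":[{"bv":27,"fe":34,"gp":99},[13,6,61,27],[38,63,90],{"c":47,"ffm":39,"m":42,"qkq":17}]}
After op 4 (replace /k/0/2 60): {"eo":{"c":{"cq":66,"ia":40,"mbc":16,"v":79},"th":{"ck":17,"o":56,"p":49,"vnx":25}},"k":[[28,92,60],{"a":72,"bn":12,"spq":16}],"pok":[[91,52,10,70],{"c":44},{"a":66,"vk":41}],"tlc":[{"bv":27,"fe":34,"gp":99},[13,6,61,27],[38,63,90],{"c":47,"ffm":39,"m":42,"qkq":17}]}
After op 5 (replace /k/0/1 59): {"eo":{"c":{"cq":66,"ia":40,"mbc":16,"v":79},"th":{"ck":17,"o":56,"p":49,"vnx":25}},"k":[[28,59,60],{"a":72,"bn":12,"spq":16}],"pok":[[91,52,10,70],{"c":44},{"a":66,"vk":41}],"tlc":[{"bv":27,"fe":34,"gp":99},[13,6,61,27],[38,63,90],{"c":47,"ffm":39,"m":42,"qkq":17}]}
After op 6 (add /tlc/0/dva 98): {"eo":{"c":{"cq":66,"ia":40,"mbc":16,"v":79},"th":{"ck":17,"o":56,"p":49,"vnx":25}},"k":[[28,59,60],{"a":72,"bn":12,"spq":16}],"pok":[[91,52,10,70],{"c":44},{"a":66,"vk":41}],"tlc":[{"bv":27,"dva":98,"fe":34,"gp":99},[13,6,61,27],[38,63,90],{"c":47,"ffm":39,"m":42,"qkq":17}]}
After op 7 (replace /tlc/2/1 87): {"eo":{"c":{"cq":66,"ia":40,"mbc":16,"v":79},"th":{"ck":17,"o":56,"p":49,"vnx":25}},"k":[[28,59,60],{"a":72,"bn":12,"spq":16}],"pok":[[91,52,10,70],{"c":44},{"a":66,"vk":41}],"tlc":[{"bv":27,"dva":98,"fe":34,"gp":99},[13,6,61,27],[38,87,90],{"c":47,"ffm":39,"m":42,"qkq":17}]}
After op 8 (add /k/0/3 61): {"eo":{"c":{"cq":66,"ia":40,"mbc":16,"v":79},"th":{"ck":17,"o":56,"p":49,"vnx":25}},"k":[[28,59,60,61],{"a":72,"bn":12,"spq":16}],"pok":[[91,52,10,70],{"c":44},{"a":66,"vk":41}],"tlc":[{"bv":27,"dva":98,"fe":34,"gp":99},[13,6,61,27],[38,87,90],{"c":47,"ffm":39,"m":42,"qkq":17}]}
After op 9 (add /k/1/bn 69): {"eo":{"c":{"cq":66,"ia":40,"mbc":16,"v":79},"th":{"ck":17,"o":56,"p":49,"vnx":25}},"k":[[28,59,60,61],{"a":72,"bn":69,"spq":16}],"pok":[[91,52,10,70],{"c":44},{"a":66,"vk":41}],"tlc":[{"bv":27,"dva":98,"fe":34,"gp":99},[13,6,61,27],[38,87,90],{"c":47,"ffm":39,"m":42,"qkq":17}]}
After op 10 (replace /k/1/a 67): {"eo":{"c":{"cq":66,"ia":40,"mbc":16,"v":79},"th":{"ck":17,"o":56,"p":49,"vnx":25}},"k":[[28,59,60,61],{"a":67,"bn":69,"spq":16}],"pok":[[91,52,10,70],{"c":44},{"a":66,"vk":41}],"tlc":[{"bv":27,"dva":98,"fe":34,"gp":99},[13,6,61,27],[38,87,90],{"c":47,"ffm":39,"m":42,"qkq":17}]}
Size at path /pok: 3

Answer: 3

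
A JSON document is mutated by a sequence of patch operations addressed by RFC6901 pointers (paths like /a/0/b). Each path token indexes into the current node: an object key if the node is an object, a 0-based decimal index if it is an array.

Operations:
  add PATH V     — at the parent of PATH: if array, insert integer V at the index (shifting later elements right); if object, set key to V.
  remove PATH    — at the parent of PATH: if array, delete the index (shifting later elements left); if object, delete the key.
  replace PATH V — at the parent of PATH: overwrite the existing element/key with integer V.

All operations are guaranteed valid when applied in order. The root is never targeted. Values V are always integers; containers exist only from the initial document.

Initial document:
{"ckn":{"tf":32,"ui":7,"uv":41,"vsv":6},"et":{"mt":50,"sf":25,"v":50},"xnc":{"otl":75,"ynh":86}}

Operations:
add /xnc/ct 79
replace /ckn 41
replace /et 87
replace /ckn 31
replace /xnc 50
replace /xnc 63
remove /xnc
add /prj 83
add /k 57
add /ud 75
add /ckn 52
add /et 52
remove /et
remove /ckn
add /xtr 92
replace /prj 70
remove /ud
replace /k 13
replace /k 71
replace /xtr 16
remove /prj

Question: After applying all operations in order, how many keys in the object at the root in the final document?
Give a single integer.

Answer: 2

Derivation:
After op 1 (add /xnc/ct 79): {"ckn":{"tf":32,"ui":7,"uv":41,"vsv":6},"et":{"mt":50,"sf":25,"v":50},"xnc":{"ct":79,"otl":75,"ynh":86}}
After op 2 (replace /ckn 41): {"ckn":41,"et":{"mt":50,"sf":25,"v":50},"xnc":{"ct":79,"otl":75,"ynh":86}}
After op 3 (replace /et 87): {"ckn":41,"et":87,"xnc":{"ct":79,"otl":75,"ynh":86}}
After op 4 (replace /ckn 31): {"ckn":31,"et":87,"xnc":{"ct":79,"otl":75,"ynh":86}}
After op 5 (replace /xnc 50): {"ckn":31,"et":87,"xnc":50}
After op 6 (replace /xnc 63): {"ckn":31,"et":87,"xnc":63}
After op 7 (remove /xnc): {"ckn":31,"et":87}
After op 8 (add /prj 83): {"ckn":31,"et":87,"prj":83}
After op 9 (add /k 57): {"ckn":31,"et":87,"k":57,"prj":83}
After op 10 (add /ud 75): {"ckn":31,"et":87,"k":57,"prj":83,"ud":75}
After op 11 (add /ckn 52): {"ckn":52,"et":87,"k":57,"prj":83,"ud":75}
After op 12 (add /et 52): {"ckn":52,"et":52,"k":57,"prj":83,"ud":75}
After op 13 (remove /et): {"ckn":52,"k":57,"prj":83,"ud":75}
After op 14 (remove /ckn): {"k":57,"prj":83,"ud":75}
After op 15 (add /xtr 92): {"k":57,"prj":83,"ud":75,"xtr":92}
After op 16 (replace /prj 70): {"k":57,"prj":70,"ud":75,"xtr":92}
After op 17 (remove /ud): {"k":57,"prj":70,"xtr":92}
After op 18 (replace /k 13): {"k":13,"prj":70,"xtr":92}
After op 19 (replace /k 71): {"k":71,"prj":70,"xtr":92}
After op 20 (replace /xtr 16): {"k":71,"prj":70,"xtr":16}
After op 21 (remove /prj): {"k":71,"xtr":16}
Size at the root: 2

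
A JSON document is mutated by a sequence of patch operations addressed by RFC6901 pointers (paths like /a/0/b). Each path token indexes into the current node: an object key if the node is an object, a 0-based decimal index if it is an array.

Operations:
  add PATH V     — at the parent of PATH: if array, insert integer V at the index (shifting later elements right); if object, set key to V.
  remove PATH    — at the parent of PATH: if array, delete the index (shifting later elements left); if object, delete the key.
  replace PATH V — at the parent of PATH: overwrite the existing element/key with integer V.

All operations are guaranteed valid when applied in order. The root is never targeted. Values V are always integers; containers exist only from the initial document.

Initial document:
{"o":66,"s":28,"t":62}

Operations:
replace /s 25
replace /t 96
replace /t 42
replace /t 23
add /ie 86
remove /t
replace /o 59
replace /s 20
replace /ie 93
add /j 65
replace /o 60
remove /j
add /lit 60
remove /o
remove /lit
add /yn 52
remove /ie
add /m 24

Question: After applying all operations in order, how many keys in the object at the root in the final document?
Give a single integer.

Answer: 3

Derivation:
After op 1 (replace /s 25): {"o":66,"s":25,"t":62}
After op 2 (replace /t 96): {"o":66,"s":25,"t":96}
After op 3 (replace /t 42): {"o":66,"s":25,"t":42}
After op 4 (replace /t 23): {"o":66,"s":25,"t":23}
After op 5 (add /ie 86): {"ie":86,"o":66,"s":25,"t":23}
After op 6 (remove /t): {"ie":86,"o":66,"s":25}
After op 7 (replace /o 59): {"ie":86,"o":59,"s":25}
After op 8 (replace /s 20): {"ie":86,"o":59,"s":20}
After op 9 (replace /ie 93): {"ie":93,"o":59,"s":20}
After op 10 (add /j 65): {"ie":93,"j":65,"o":59,"s":20}
After op 11 (replace /o 60): {"ie":93,"j":65,"o":60,"s":20}
After op 12 (remove /j): {"ie":93,"o":60,"s":20}
After op 13 (add /lit 60): {"ie":93,"lit":60,"o":60,"s":20}
After op 14 (remove /o): {"ie":93,"lit":60,"s":20}
After op 15 (remove /lit): {"ie":93,"s":20}
After op 16 (add /yn 52): {"ie":93,"s":20,"yn":52}
After op 17 (remove /ie): {"s":20,"yn":52}
After op 18 (add /m 24): {"m":24,"s":20,"yn":52}
Size at the root: 3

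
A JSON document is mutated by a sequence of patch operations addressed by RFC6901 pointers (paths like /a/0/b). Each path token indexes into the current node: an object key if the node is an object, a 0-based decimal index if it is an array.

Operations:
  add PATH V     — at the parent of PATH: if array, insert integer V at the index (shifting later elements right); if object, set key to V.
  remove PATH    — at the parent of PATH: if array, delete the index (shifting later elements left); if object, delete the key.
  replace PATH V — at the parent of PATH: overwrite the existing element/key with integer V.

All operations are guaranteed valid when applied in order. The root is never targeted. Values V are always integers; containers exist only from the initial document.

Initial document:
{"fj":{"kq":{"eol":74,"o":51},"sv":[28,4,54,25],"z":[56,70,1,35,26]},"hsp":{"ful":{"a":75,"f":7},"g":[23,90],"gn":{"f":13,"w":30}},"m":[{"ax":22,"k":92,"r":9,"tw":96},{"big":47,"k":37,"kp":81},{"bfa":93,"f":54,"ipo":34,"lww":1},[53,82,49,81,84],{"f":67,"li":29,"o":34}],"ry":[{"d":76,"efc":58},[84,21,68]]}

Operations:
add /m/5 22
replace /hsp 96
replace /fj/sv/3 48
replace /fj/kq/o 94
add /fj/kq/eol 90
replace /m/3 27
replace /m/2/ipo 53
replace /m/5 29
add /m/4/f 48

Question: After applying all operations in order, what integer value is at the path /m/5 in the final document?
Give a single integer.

Answer: 29

Derivation:
After op 1 (add /m/5 22): {"fj":{"kq":{"eol":74,"o":51},"sv":[28,4,54,25],"z":[56,70,1,35,26]},"hsp":{"ful":{"a":75,"f":7},"g":[23,90],"gn":{"f":13,"w":30}},"m":[{"ax":22,"k":92,"r":9,"tw":96},{"big":47,"k":37,"kp":81},{"bfa":93,"f":54,"ipo":34,"lww":1},[53,82,49,81,84],{"f":67,"li":29,"o":34},22],"ry":[{"d":76,"efc":58},[84,21,68]]}
After op 2 (replace /hsp 96): {"fj":{"kq":{"eol":74,"o":51},"sv":[28,4,54,25],"z":[56,70,1,35,26]},"hsp":96,"m":[{"ax":22,"k":92,"r":9,"tw":96},{"big":47,"k":37,"kp":81},{"bfa":93,"f":54,"ipo":34,"lww":1},[53,82,49,81,84],{"f":67,"li":29,"o":34},22],"ry":[{"d":76,"efc":58},[84,21,68]]}
After op 3 (replace /fj/sv/3 48): {"fj":{"kq":{"eol":74,"o":51},"sv":[28,4,54,48],"z":[56,70,1,35,26]},"hsp":96,"m":[{"ax":22,"k":92,"r":9,"tw":96},{"big":47,"k":37,"kp":81},{"bfa":93,"f":54,"ipo":34,"lww":1},[53,82,49,81,84],{"f":67,"li":29,"o":34},22],"ry":[{"d":76,"efc":58},[84,21,68]]}
After op 4 (replace /fj/kq/o 94): {"fj":{"kq":{"eol":74,"o":94},"sv":[28,4,54,48],"z":[56,70,1,35,26]},"hsp":96,"m":[{"ax":22,"k":92,"r":9,"tw":96},{"big":47,"k":37,"kp":81},{"bfa":93,"f":54,"ipo":34,"lww":1},[53,82,49,81,84],{"f":67,"li":29,"o":34},22],"ry":[{"d":76,"efc":58},[84,21,68]]}
After op 5 (add /fj/kq/eol 90): {"fj":{"kq":{"eol":90,"o":94},"sv":[28,4,54,48],"z":[56,70,1,35,26]},"hsp":96,"m":[{"ax":22,"k":92,"r":9,"tw":96},{"big":47,"k":37,"kp":81},{"bfa":93,"f":54,"ipo":34,"lww":1},[53,82,49,81,84],{"f":67,"li":29,"o":34},22],"ry":[{"d":76,"efc":58},[84,21,68]]}
After op 6 (replace /m/3 27): {"fj":{"kq":{"eol":90,"o":94},"sv":[28,4,54,48],"z":[56,70,1,35,26]},"hsp":96,"m":[{"ax":22,"k":92,"r":9,"tw":96},{"big":47,"k":37,"kp":81},{"bfa":93,"f":54,"ipo":34,"lww":1},27,{"f":67,"li":29,"o":34},22],"ry":[{"d":76,"efc":58},[84,21,68]]}
After op 7 (replace /m/2/ipo 53): {"fj":{"kq":{"eol":90,"o":94},"sv":[28,4,54,48],"z":[56,70,1,35,26]},"hsp":96,"m":[{"ax":22,"k":92,"r":9,"tw":96},{"big":47,"k":37,"kp":81},{"bfa":93,"f":54,"ipo":53,"lww":1},27,{"f":67,"li":29,"o":34},22],"ry":[{"d":76,"efc":58},[84,21,68]]}
After op 8 (replace /m/5 29): {"fj":{"kq":{"eol":90,"o":94},"sv":[28,4,54,48],"z":[56,70,1,35,26]},"hsp":96,"m":[{"ax":22,"k":92,"r":9,"tw":96},{"big":47,"k":37,"kp":81},{"bfa":93,"f":54,"ipo":53,"lww":1},27,{"f":67,"li":29,"o":34},29],"ry":[{"d":76,"efc":58},[84,21,68]]}
After op 9 (add /m/4/f 48): {"fj":{"kq":{"eol":90,"o":94},"sv":[28,4,54,48],"z":[56,70,1,35,26]},"hsp":96,"m":[{"ax":22,"k":92,"r":9,"tw":96},{"big":47,"k":37,"kp":81},{"bfa":93,"f":54,"ipo":53,"lww":1},27,{"f":48,"li":29,"o":34},29],"ry":[{"d":76,"efc":58},[84,21,68]]}
Value at /m/5: 29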